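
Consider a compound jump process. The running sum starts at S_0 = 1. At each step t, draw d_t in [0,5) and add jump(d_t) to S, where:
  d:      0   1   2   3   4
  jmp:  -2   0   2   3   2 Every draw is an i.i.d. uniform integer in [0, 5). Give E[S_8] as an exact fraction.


Outcome values over d=0..4: [-2, 0, 2, 3, 2]
Σy = 5, Σy² = 21, M = 5
μ = 5/5 = 1,  σ² = 21/5 − (1)² = 16/5
E[S_8] = 1 + 8·(1) = 9

9


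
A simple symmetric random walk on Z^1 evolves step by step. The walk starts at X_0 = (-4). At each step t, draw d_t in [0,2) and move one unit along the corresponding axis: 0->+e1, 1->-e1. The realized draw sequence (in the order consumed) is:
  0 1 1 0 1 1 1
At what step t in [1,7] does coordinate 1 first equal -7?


7

t=0: X=(-4), d=0 → +e1, X_1=(-3)
t=1: X=(-3), d=1 → -e1, X_2=(-4)
t=2: X=(-4), d=1 → -e1, X_3=(-5)
t=3: X=(-5), d=0 → +e1, X_4=(-4)
t=4: X=(-4), d=1 → -e1, X_5=(-5)
t=5: X=(-5), d=1 → -e1, X_6=(-6)
t=6: X=(-6), d=1 → -e1, X_7=(-7)


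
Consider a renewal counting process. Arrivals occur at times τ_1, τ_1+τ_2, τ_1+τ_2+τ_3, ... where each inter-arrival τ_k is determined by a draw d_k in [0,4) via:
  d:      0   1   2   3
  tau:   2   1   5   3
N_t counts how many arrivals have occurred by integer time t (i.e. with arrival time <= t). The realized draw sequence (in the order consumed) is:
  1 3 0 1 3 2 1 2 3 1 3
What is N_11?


5

draw d_1=1: τ_1=1, arrival time A_1=1
draw d_2=3: τ_2=3, arrival time A_2=4
draw d_3=0: τ_3=2, arrival time A_3=6
draw d_4=1: τ_4=1, arrival time A_4=7
draw d_5=3: τ_5=3, arrival time A_5=10
draw d_6=2: τ_6=5, arrival time A_6=15
draw d_7=1: τ_7=1, arrival time A_7=16
draw d_8=2: τ_8=5, arrival time A_8=21
draw d_9=3: τ_9=3, arrival time A_9=24
draw d_10=1: τ_10=1, arrival time A_10=25
draw d_11=3: τ_11=3, arrival time A_11=28
N_t over t=0..11: 0:0 1:1 2:1 3:1 4:2 5:2 6:3 7:4 8:4 9:4 10:5 11:5


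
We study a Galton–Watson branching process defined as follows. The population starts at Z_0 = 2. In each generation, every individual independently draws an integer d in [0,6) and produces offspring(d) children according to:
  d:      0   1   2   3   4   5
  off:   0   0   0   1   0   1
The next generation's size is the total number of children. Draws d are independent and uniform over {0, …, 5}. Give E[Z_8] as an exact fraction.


2/6561

Outcome values over d=0..5: [0, 0, 0, 1, 0, 1]
Σy = 2, Σy² = 2, M = 6
μ = 2/6 = 1/3,  σ² = 2/6 − (1/3)² = 2/9
E[Z_0] = 2
E[Z_1] = 1/3·E[Z_0] = 2/3
E[Z_2] = 1/3·E[Z_1] = 2/9
E[Z_3] = 1/3·E[Z_2] = 2/27
E[Z_4] = 1/3·E[Z_3] = 2/81
E[Z_5] = 1/3·E[Z_4] = 2/243
E[Z_6] = 1/3·E[Z_5] = 2/729
E[Z_7] = 1/3·E[Z_6] = 2/2187
E[Z_8] = 1/3·E[Z_7] = 2/6561


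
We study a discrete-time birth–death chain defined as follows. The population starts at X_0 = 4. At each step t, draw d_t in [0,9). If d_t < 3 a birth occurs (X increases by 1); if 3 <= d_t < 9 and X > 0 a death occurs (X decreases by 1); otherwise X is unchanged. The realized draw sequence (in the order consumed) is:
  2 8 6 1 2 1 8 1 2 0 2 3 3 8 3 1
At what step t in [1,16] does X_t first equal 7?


9

t=0: X=4, d=2 → birth, X_1=5
t=1: X=5, d=8 → death, X_2=4
t=2: X=4, d=6 → death, X_3=3
t=3: X=3, d=1 → birth, X_4=4
t=4: X=4, d=2 → birth, X_5=5
t=5: X=5, d=1 → birth, X_6=6
t=6: X=6, d=8 → death, X_7=5
t=7: X=5, d=1 → birth, X_8=6
t=8: X=6, d=2 → birth, X_9=7
t=9: X=7, d=0 → birth, X_10=8
t=10: X=8, d=2 → birth, X_11=9
t=11: X=9, d=3 → death, X_12=8
t=12: X=8, d=3 → death, X_13=7
t=13: X=7, d=8 → death, X_14=6
t=14: X=6, d=3 → death, X_15=5
t=15: X=5, d=1 → birth, X_16=6


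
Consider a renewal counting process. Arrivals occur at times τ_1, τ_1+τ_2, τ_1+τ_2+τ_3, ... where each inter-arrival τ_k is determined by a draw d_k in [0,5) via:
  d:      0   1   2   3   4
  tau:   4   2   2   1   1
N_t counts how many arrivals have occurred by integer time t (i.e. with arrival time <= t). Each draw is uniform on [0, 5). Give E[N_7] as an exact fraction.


Inter-arrival values over d=0..4: [4, 2, 2, 1, 1]
Each d has probability 1/5, so the pmf of τ is: f(1) = 2/5, f(2) = 2/5, f(4) = 1/5
Renewal equation for m(n) = E[N_n]: condition on τ_1 = k (if k <= n, one arrival plus a fresh copy on the remaining n−k steps): m(n) = F(n) + Σ_{k<=n} f(k)·m(n−k), where F(n) = P(τ <= n) and m(0) = 0
m(1) = F(1) = 2/5
m(2) = F(2) + f(1)·m(1) = 4/5 + 2/5·2/5 = 24/25
m(3) = F(3) + f(1)·m(2) + f(2)·m(1) = 4/5 + 2/5·24/25 + 2/5·2/5 = 168/125
m(4) = F(4) + f(1)·m(3) + f(2)·m(2) = 1 + 2/5·168/125 + 2/5·24/25 = 1201/625
m(5) = F(5) + f(1)·m(4) + f(2)·m(3) + f(4)·m(1) = 1 + 2/5·1201/625 + 2/5·168/125 + 1/5·2/5 = 7457/3125
m(6) = F(6) + f(1)·m(5) + f(2)·m(4) + f(4)·m(2) = 1 + 2/5·7457/3125 + 2/5·1201/625 + 1/5·24/25 = 45549/15625
m(7) = F(7) + f(1)·m(6) + f(2)·m(5) + f(4)·m(3) = 1 + 2/5·45549/15625 + 2/5·7457/3125 + 1/5·168/125 = 264793/78125
E[N_7] = m(7) = 264793/78125

264793/78125


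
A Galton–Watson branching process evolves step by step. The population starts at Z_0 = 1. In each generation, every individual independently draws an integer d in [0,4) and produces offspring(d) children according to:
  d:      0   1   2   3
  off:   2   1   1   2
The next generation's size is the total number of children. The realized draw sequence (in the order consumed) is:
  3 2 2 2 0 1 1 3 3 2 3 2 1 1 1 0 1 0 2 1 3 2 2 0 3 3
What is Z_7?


12

gen 0: Z_0=1, draws=[3], offspring=[2], Z_1=2
gen 1: Z_1=2, draws=[2, 2], offspring=[1, 1], Z_2=2
gen 2: Z_2=2, draws=[2, 0], offspring=[1, 2], Z_3=3
gen 3: Z_3=3, draws=[1, 1, 3], offspring=[1, 1, 2], Z_4=4
gen 4: Z_4=4, draws=[3, 2, 3, 2], offspring=[2, 1, 2, 1], Z_5=6
gen 5: Z_5=6, draws=[1, 1, 1, 0, 1, 0], offspring=[1, 1, 1, 2, 1, 2], Z_6=8
gen 6: Z_6=8, draws=[2, 1, 3, 2, 2, 0, 3, 3], offspring=[1, 1, 2, 1, 1, 2, 2, 2], Z_7=12


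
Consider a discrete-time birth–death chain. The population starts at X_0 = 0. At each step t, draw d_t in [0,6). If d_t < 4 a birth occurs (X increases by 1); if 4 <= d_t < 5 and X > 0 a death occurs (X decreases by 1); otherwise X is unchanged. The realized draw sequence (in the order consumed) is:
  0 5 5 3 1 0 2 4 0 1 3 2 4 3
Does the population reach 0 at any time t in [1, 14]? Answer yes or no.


no

t=0: X=0, d=0 → birth, X_1=1
t=1: X=1, d=5 → hold, X_2=1
t=2: X=1, d=5 → hold, X_3=1
t=3: X=1, d=3 → birth, X_4=2
t=4: X=2, d=1 → birth, X_5=3
t=5: X=3, d=0 → birth, X_6=4
t=6: X=4, d=2 → birth, X_7=5
t=7: X=5, d=4 → death, X_8=4
t=8: X=4, d=0 → birth, X_9=5
t=9: X=5, d=1 → birth, X_10=6
t=10: X=6, d=3 → birth, X_11=7
t=11: X=7, d=2 → birth, X_12=8
t=12: X=8, d=4 → death, X_13=7
t=13: X=7, d=3 → birth, X_14=8


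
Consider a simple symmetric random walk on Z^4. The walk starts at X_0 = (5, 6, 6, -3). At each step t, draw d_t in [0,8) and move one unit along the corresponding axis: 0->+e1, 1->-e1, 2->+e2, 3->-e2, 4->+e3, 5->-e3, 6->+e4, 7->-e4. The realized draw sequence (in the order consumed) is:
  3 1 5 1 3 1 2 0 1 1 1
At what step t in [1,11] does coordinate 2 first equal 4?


t=0: X=(5, 6, 6, -3), d=3 → -e2, X_1=(5, 5, 6, -3)
t=1: X=(5, 5, 6, -3), d=1 → -e1, X_2=(4, 5, 6, -3)
t=2: X=(4, 5, 6, -3), d=5 → -e3, X_3=(4, 5, 5, -3)
t=3: X=(4, 5, 5, -3), d=1 → -e1, X_4=(3, 5, 5, -3)
t=4: X=(3, 5, 5, -3), d=3 → -e2, X_5=(3, 4, 5, -3)
t=5: X=(3, 4, 5, -3), d=1 → -e1, X_6=(2, 4, 5, -3)
t=6: X=(2, 4, 5, -3), d=2 → +e2, X_7=(2, 5, 5, -3)
t=7: X=(2, 5, 5, -3), d=0 → +e1, X_8=(3, 5, 5, -3)
t=8: X=(3, 5, 5, -3), d=1 → -e1, X_9=(2, 5, 5, -3)
t=9: X=(2, 5, 5, -3), d=1 → -e1, X_10=(1, 5, 5, -3)
t=10: X=(1, 5, 5, -3), d=1 → -e1, X_11=(0, 5, 5, -3)

5


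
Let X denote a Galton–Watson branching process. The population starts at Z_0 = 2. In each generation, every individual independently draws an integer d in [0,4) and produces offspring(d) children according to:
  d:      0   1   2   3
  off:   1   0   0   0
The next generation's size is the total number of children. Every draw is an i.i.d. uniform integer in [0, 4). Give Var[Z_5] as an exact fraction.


Outcome values over d=0..3: [1, 0, 0, 0]
Σy = 1, Σy² = 1, M = 4
μ = 1/4 = 1/4,  σ² = 1/4 − (1/4)² = 3/16
V_0 = 0, E_0 = 2
V_1 = 3/16·E_0 + (1/4)²·V_0 = 3/8;  E_1 = 1/2
V_2 = 3/16·E_1 + (1/4)²·V_1 = 15/128;  E_2 = 1/8
V_3 = 3/16·E_2 + (1/4)²·V_2 = 63/2048;  E_3 = 1/32
V_4 = 3/16·E_3 + (1/4)²·V_3 = 255/32768;  E_4 = 1/128
V_5 = 3/16·E_4 + (1/4)²·V_4 = 1023/524288;  E_5 = 1/512

1023/524288


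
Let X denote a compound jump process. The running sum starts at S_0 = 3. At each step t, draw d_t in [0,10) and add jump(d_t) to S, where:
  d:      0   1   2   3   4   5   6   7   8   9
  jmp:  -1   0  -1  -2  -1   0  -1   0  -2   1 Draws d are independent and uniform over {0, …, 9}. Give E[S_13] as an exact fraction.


Outcome values over d=0..9: [-1, 0, -1, -2, -1, 0, -1, 0, -2, 1]
Σy = -7, Σy² = 13, M = 10
μ = -7/10 = -7/10,  σ² = 13/10 − (-7/10)² = 81/100
E[S_13] = 3 + 13·(-7/10) = -61/10

-61/10


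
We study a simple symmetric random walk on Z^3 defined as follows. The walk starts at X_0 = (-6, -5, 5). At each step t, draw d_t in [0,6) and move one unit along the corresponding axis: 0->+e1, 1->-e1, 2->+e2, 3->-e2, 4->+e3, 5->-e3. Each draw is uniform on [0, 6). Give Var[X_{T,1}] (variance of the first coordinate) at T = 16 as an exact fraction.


Outcome values over d=0..5: [1, -1, 0, 0, 0, 0]
Σy = 0, Σy² = 2, M = 6
μ = 0/6 = 0,  σ² = 2/6 − (0)² = 1/3
Independent increments: Var[X_16] = 16·σ² = 16·(1/3) = 16/3

16/3


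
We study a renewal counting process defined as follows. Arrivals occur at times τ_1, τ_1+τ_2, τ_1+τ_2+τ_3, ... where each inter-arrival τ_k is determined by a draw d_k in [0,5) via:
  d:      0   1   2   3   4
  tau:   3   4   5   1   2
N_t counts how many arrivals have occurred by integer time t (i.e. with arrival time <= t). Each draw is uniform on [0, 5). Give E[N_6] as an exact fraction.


Inter-arrival values over d=0..4: [3, 4, 5, 1, 2]
Each d has probability 1/5, so the pmf of τ is: f(1) = 1/5, f(2) = 1/5, f(3) = 1/5, f(4) = 1/5, f(5) = 1/5
Renewal equation for m(n) = E[N_n]: condition on τ_1 = k (if k <= n, one arrival plus a fresh copy on the remaining n−k steps): m(n) = F(n) + Σ_{k<=n} f(k)·m(n−k), where F(n) = P(τ <= n) and m(0) = 0
m(1) = F(1) = 1/5
m(2) = F(2) + f(1)·m(1) = 2/5 + 1/5·1/5 = 11/25
m(3) = F(3) + f(1)·m(2) + f(2)·m(1) = 3/5 + 1/5·11/25 + 1/5·1/5 = 91/125
m(4) = F(4) + f(1)·m(3) + f(2)·m(2) + f(3)·m(1) = 4/5 + 1/5·91/125 + 1/5·11/25 + 1/5·1/5 = 671/625
m(5) = F(5) + f(1)·m(4) + f(2)·m(3) + f(3)·m(2) + f(4)·m(1) = 1 + 1/5·671/625 + 1/5·91/125 + 1/5·11/25 + 1/5·1/5 = 4651/3125
m(6) = F(6) + f(1)·m(5) + f(2)·m(4) + f(3)·m(3) + f(4)·m(2) + f(5)·m(1) = 1 + 1/5·4651/3125 + 1/5·671/625 + 1/5·91/125 + 1/5·11/25 + 1/5·1/5 = 27906/15625
E[N_6] = m(6) = 27906/15625

27906/15625


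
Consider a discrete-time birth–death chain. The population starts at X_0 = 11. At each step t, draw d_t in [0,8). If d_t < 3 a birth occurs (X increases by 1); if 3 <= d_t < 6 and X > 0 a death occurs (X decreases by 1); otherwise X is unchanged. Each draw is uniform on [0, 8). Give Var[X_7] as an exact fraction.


21/4

X can drop by at most 1 per step and X_0 = 11 > T = 7, so X_t >= 11 − t >= 4 > 0 for every t <= 7: the floor at 0 (the 'and X > 0' condition) never binds. Hence X_7 = X_0 + Σ_{t<7} Y_t with i.i.d. increments Y_t = y(d_t) ∈ {+1, −1, 0}.
Outcome values over d=0..7: [1, 1, 1, -1, -1, -1, 0, 0]
Σy = 0, Σy² = 6, M = 8
μ = 0/8 = 0,  σ² = 6/8 − (0)² = 3/4
Independent increments: Var[X_7] = 7·σ² = 7·(3/4) = 21/4


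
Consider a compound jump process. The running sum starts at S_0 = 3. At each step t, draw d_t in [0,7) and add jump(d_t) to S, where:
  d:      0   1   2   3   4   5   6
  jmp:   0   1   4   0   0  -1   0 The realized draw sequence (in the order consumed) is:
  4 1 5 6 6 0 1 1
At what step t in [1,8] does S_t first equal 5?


8

t=0: S=3, d=4, jump=0, S_1=3
t=1: S=3, d=1, jump=1, S_2=4
t=2: S=4, d=5, jump=-1, S_3=3
t=3: S=3, d=6, jump=0, S_4=3
t=4: S=3, d=6, jump=0, S_5=3
t=5: S=3, d=0, jump=0, S_6=3
t=6: S=3, d=1, jump=1, S_7=4
t=7: S=4, d=1, jump=1, S_8=5


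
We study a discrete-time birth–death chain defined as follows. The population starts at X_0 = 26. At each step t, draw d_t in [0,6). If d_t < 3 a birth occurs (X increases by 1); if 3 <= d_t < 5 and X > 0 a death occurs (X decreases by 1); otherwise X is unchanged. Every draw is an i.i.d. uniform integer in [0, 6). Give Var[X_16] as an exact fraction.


116/9

X can drop by at most 1 per step and X_0 = 26 > T = 16, so X_t >= 26 − t >= 10 > 0 for every t <= 16: the floor at 0 (the 'and X > 0' condition) never binds. Hence X_16 = X_0 + Σ_{t<16} Y_t with i.i.d. increments Y_t = y(d_t) ∈ {+1, −1, 0}.
Outcome values over d=0..5: [1, 1, 1, -1, -1, 0]
Σy = 1, Σy² = 5, M = 6
μ = 1/6 = 1/6,  σ² = 5/6 − (1/6)² = 29/36
Independent increments: Var[X_16] = 16·σ² = 16·(29/36) = 116/9


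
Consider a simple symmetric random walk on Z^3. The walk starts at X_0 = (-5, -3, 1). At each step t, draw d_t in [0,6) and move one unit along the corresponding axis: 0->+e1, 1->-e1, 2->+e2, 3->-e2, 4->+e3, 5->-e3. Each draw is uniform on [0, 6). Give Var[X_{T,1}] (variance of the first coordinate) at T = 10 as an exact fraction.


Outcome values over d=0..5: [1, -1, 0, 0, 0, 0]
Σy = 0, Σy² = 2, M = 6
μ = 0/6 = 0,  σ² = 2/6 − (0)² = 1/3
Independent increments: Var[X_10] = 10·σ² = 10·(1/3) = 10/3

10/3


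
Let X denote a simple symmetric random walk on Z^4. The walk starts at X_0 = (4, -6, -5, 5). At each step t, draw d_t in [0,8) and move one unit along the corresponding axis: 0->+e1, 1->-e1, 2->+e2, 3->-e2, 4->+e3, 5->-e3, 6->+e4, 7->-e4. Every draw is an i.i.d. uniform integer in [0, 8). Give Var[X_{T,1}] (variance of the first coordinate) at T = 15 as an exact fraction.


15/4

Outcome values over d=0..7: [1, -1, 0, 0, 0, 0, 0, 0]
Σy = 0, Σy² = 2, M = 8
μ = 0/8 = 0,  σ² = 2/8 − (0)² = 1/4
Independent increments: Var[X_15] = 15·σ² = 15·(1/4) = 15/4


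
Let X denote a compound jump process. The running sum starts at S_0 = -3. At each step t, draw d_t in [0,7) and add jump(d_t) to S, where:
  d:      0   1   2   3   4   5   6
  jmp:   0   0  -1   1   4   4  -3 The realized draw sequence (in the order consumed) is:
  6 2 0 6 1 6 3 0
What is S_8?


t=0: S=-3, d=6, jump=-3, S_1=-6
t=1: S=-6, d=2, jump=-1, S_2=-7
t=2: S=-7, d=0, jump=0, S_3=-7
t=3: S=-7, d=6, jump=-3, S_4=-10
t=4: S=-10, d=1, jump=0, S_5=-10
t=5: S=-10, d=6, jump=-3, S_6=-13
t=6: S=-13, d=3, jump=1, S_7=-12
t=7: S=-12, d=0, jump=0, S_8=-12

-12


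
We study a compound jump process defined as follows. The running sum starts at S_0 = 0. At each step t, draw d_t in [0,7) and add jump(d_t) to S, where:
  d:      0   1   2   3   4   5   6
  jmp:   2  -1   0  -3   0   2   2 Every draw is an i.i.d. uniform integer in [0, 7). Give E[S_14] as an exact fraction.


4

Outcome values over d=0..6: [2, -1, 0, -3, 0, 2, 2]
Σy = 2, Σy² = 22, M = 7
μ = 2/7 = 2/7,  σ² = 22/7 − (2/7)² = 150/49
E[S_14] = 0 + 14·(2/7) = 4


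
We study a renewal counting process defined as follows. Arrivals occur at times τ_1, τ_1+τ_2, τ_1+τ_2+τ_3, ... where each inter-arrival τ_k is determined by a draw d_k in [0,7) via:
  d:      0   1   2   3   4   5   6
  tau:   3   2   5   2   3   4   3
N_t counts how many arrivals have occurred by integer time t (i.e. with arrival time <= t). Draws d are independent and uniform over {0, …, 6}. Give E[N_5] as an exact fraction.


65/49

Inter-arrival values over d=0..6: [3, 2, 5, 2, 3, 4, 3]
Each d has probability 1/7, so the pmf of τ is: f(2) = 2/7, f(3) = 3/7, f(4) = 1/7, f(5) = 1/7
Renewal equation for m(n) = E[N_n]: condition on τ_1 = k (if k <= n, one arrival plus a fresh copy on the remaining n−k steps): m(n) = F(n) + Σ_{k<=n} f(k)·m(n−k), where F(n) = P(τ <= n) and m(0) = 0
m(1) = F(1) = 0
m(2) = F(2) = 2/7
m(3) = F(3) = 5/7
m(4) = F(4) + f(2)·m(2) = 6/7 + 2/7·2/7 = 46/49
m(5) = F(5) + f(2)·m(3) + f(3)·m(2) = 1 + 2/7·5/7 + 3/7·2/7 = 65/49
E[N_5] = m(5) = 65/49


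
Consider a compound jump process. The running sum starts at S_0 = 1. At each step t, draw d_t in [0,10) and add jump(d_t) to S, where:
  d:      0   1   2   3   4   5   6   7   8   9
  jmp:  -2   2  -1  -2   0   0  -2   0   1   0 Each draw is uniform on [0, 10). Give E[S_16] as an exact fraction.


Outcome values over d=0..9: [-2, 2, -1, -2, 0, 0, -2, 0, 1, 0]
Σy = -4, Σy² = 18, M = 10
μ = -4/10 = -2/5,  σ² = 18/10 − (-2/5)² = 41/25
E[S_16] = 1 + 16·(-2/5) = -27/5

-27/5


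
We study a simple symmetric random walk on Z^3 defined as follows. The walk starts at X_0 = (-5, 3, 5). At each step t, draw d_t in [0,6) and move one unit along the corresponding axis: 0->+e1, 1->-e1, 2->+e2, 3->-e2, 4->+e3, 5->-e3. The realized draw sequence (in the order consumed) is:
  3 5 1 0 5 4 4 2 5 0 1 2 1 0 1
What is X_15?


(-6, 4, 4)

t=0: X=(-5, 3, 5), d=3 → -e2, X_1=(-5, 2, 5)
t=1: X=(-5, 2, 5), d=5 → -e3, X_2=(-5, 2, 4)
t=2: X=(-5, 2, 4), d=1 → -e1, X_3=(-6, 2, 4)
t=3: X=(-6, 2, 4), d=0 → +e1, X_4=(-5, 2, 4)
t=4: X=(-5, 2, 4), d=5 → -e3, X_5=(-5, 2, 3)
t=5: X=(-5, 2, 3), d=4 → +e3, X_6=(-5, 2, 4)
t=6: X=(-5, 2, 4), d=4 → +e3, X_7=(-5, 2, 5)
t=7: X=(-5, 2, 5), d=2 → +e2, X_8=(-5, 3, 5)
t=8: X=(-5, 3, 5), d=5 → -e3, X_9=(-5, 3, 4)
t=9: X=(-5, 3, 4), d=0 → +e1, X_10=(-4, 3, 4)
t=10: X=(-4, 3, 4), d=1 → -e1, X_11=(-5, 3, 4)
t=11: X=(-5, 3, 4), d=2 → +e2, X_12=(-5, 4, 4)
t=12: X=(-5, 4, 4), d=1 → -e1, X_13=(-6, 4, 4)
t=13: X=(-6, 4, 4), d=0 → +e1, X_14=(-5, 4, 4)
t=14: X=(-5, 4, 4), d=1 → -e1, X_15=(-6, 4, 4)


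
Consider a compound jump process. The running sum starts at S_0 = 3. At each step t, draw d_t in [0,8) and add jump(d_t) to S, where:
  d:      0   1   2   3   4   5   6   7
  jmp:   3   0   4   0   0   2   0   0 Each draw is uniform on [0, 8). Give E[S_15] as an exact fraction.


159/8

Outcome values over d=0..7: [3, 0, 4, 0, 0, 2, 0, 0]
Σy = 9, Σy² = 29, M = 8
μ = 9/8 = 9/8,  σ² = 29/8 − (9/8)² = 151/64
E[S_15] = 3 + 15·(9/8) = 159/8


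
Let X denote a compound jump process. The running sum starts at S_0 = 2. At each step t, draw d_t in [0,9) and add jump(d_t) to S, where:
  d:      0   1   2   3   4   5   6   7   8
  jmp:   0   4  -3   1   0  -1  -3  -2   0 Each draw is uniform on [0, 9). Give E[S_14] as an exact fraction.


-38/9

Outcome values over d=0..8: [0, 4, -3, 1, 0, -1, -3, -2, 0]
Σy = -4, Σy² = 40, M = 9
μ = -4/9 = -4/9,  σ² = 40/9 − (-4/9)² = 344/81
E[S_14] = 2 + 14·(-4/9) = -38/9


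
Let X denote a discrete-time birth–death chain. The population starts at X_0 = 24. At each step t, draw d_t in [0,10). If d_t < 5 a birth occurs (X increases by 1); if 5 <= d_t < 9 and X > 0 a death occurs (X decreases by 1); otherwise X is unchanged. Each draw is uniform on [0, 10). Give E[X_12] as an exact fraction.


126/5

X can drop by at most 1 per step and X_0 = 24 > T = 12, so X_t >= 24 − t >= 12 > 0 for every t <= 12: the floor at 0 (the 'and X > 0' condition) never binds. Hence X_12 = X_0 + Σ_{t<12} Y_t with i.i.d. increments Y_t = y(d_t) ∈ {+1, −1, 0}.
Outcome values over d=0..9: [1, 1, 1, 1, 1, -1, -1, -1, -1, 0]
Σy = 1, Σy² = 9, M = 10
μ = 1/10 = 1/10,  σ² = 9/10 − (1/10)² = 89/100
E[X_12] = 24 + 12·(1/10) = 126/5


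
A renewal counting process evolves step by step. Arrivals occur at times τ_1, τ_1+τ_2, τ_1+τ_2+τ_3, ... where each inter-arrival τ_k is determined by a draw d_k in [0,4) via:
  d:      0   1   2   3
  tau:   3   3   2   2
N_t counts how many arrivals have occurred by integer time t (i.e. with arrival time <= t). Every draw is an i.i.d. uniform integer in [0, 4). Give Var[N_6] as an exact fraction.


7/64

Inter-arrival values over d=0..3: [3, 3, 2, 2]
Each d has probability 1/4, so the pmf of τ is: f(2) = 1/2, f(3) = 1/2
Let p_n(j) = P(N_n = j), with p_0 = [1]. Condition on τ_1: p_n(0) = P(τ > n), and for j >= 1, p_n(j) = Σ_{k<=n} f(k)·p_{n−k}(j−1)
p_1 = [1]  (j = 0)
p_2 = [1/2, 1/2]  (j = 0..1)
p_3 = [0, 1]  (j = 0..1)
p_4 = [0, 3/4, 1/4]  (j = 0..2)
p_5 = [0, 1/4, 3/4]  (j = 0..2)
p_6 = [0, 0, 7/8, 1/8]  (j = 0..3)
E[N_6] = Σ j·p_6(j) = 17/8;  E[N_6²] = Σ j²·p_6(j) = 37/8
Var[N_6] = 37/8 − (17/8)² = 7/64


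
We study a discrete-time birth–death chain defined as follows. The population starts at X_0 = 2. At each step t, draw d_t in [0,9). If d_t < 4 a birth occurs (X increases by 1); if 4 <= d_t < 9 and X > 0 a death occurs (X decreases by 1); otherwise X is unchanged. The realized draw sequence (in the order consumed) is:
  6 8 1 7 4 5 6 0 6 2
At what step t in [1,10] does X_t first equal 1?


1

t=0: X=2, d=6 → death, X_1=1
t=1: X=1, d=8 → death, X_2=0
t=2: X=0, d=1 → birth, X_3=1
t=3: X=1, d=7 → death, X_4=0
t=4: X=0, d=4 → hold, X_5=0
t=5: X=0, d=5 → hold, X_6=0
t=6: X=0, d=6 → hold, X_7=0
t=7: X=0, d=0 → birth, X_8=1
t=8: X=1, d=6 → death, X_9=0
t=9: X=0, d=2 → birth, X_10=1


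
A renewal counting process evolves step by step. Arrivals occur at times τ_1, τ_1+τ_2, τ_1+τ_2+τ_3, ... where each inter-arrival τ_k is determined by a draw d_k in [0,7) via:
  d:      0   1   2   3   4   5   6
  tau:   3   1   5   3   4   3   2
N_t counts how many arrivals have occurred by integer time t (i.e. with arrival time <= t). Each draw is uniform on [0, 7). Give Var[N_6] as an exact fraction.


Inter-arrival values over d=0..6: [3, 1, 5, 3, 4, 3, 2]
Each d has probability 1/7, so the pmf of τ is: f(1) = 1/7, f(2) = 1/7, f(3) = 3/7, f(4) = 1/7, f(5) = 1/7
Let p_n(j) = P(N_n = j), with p_0 = [1]. Condition on τ_1: p_n(0) = P(τ > n), and for j >= 1, p_n(j) = Σ_{k<=n} f(k)·p_{n−k}(j−1)
p_1 = [6/7, 1/7]  (j = 0..1)
p_2 = [5/7, 13/49, 1/49]  (j = 0..2)
p_3 = [2/7, 32/49, 20/343, 1/343]  (j = 0..3)
p_4 = [1/7, 32/49, 66/343, 27/2401, 1/2401]  (j = 0..4)
p_5 = [0, 31/49, 110/343, 107/2401, 34/16807, 1/16807]  (j = 0..5)
p_6 = [0, 18/49, 179/343, 243/2401, 155/16807, 41/117649, 1/117649]  (j = 0..6)
E[N_6] = Σ j·p_6(j) = 206284/117649;  E[N_6²] = Σ j²·p_6(j) = 414390/117649
Var[N_6] = 414390/117649 − (206284/117649)² = 6199480454/13841287201

6199480454/13841287201


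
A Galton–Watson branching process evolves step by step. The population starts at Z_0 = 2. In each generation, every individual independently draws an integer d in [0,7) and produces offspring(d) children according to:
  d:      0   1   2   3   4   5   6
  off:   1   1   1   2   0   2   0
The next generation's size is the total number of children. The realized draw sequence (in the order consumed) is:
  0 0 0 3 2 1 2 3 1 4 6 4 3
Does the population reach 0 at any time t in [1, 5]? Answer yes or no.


no

gen 0: Z_0=2, draws=[0, 0], offspring=[1, 1], Z_1=2
gen 1: Z_1=2, draws=[0, 3], offspring=[1, 2], Z_2=3
gen 2: Z_2=3, draws=[2, 1, 2], offspring=[1, 1, 1], Z_3=3
gen 3: Z_3=3, draws=[3, 1, 4], offspring=[2, 1, 0], Z_4=3
gen 4: Z_4=3, draws=[6, 4, 3], offspring=[0, 0, 2], Z_5=2


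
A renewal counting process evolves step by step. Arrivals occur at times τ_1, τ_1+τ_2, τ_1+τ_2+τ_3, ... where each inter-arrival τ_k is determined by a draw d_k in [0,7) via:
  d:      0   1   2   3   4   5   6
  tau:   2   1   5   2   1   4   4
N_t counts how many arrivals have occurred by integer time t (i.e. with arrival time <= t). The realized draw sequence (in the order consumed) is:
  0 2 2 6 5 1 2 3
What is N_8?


draw d_1=0: τ_1=2, arrival time A_1=2
draw d_2=2: τ_2=5, arrival time A_2=7
draw d_3=2: τ_3=5, arrival time A_3=12
draw d_4=6: τ_4=4, arrival time A_4=16
draw d_5=5: τ_5=4, arrival time A_5=20
draw d_6=1: τ_6=1, arrival time A_6=21
draw d_7=2: τ_7=5, arrival time A_7=26
draw d_8=3: τ_8=2, arrival time A_8=28
N_t over t=0..8: 0:0 1:0 2:1 3:1 4:1 5:1 6:1 7:2 8:2

2


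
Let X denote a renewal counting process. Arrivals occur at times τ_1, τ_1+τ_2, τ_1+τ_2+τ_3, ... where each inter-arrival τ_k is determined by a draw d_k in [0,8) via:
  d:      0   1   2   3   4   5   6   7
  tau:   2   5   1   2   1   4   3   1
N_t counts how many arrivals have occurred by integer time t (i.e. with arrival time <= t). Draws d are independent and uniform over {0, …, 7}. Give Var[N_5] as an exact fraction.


Inter-arrival values over d=0..7: [2, 5, 1, 2, 1, 4, 3, 1]
Each d has probability 1/8, so the pmf of τ is: f(1) = 3/8, f(2) = 1/4, f(3) = 1/8, f(4) = 1/8, f(5) = 1/8
Let p_n(j) = P(N_n = j), with p_0 = [1]. Condition on τ_1: p_n(0) = P(τ > n), and for j >= 1, p_n(j) = Σ_{k<=n} f(k)·p_{n−k}(j−1)
p_1 = [5/8, 3/8]  (j = 0..1)
p_2 = [3/8, 31/64, 9/64]  (j = 0..2)
p_3 = [1/4, 27/64, 141/512, 27/512]  (j = 0..3)
p_4 = [1/8, 25/64, 167/512, 567/4096, 81/4096]  (j = 0..4)
p_5 = [0, 23/64, 23/64, 855/4096, 2133/32768, 243/32768]  (j = 0..5)
E[N_5] = Σ j·p_5(j) = 65595/32768;  E[N_5²] = Σ j²·p_5(j) = 160643/32768
Var[N_5] = 160643/32768 − (65595/32768)² = 961245799/1073741824

961245799/1073741824


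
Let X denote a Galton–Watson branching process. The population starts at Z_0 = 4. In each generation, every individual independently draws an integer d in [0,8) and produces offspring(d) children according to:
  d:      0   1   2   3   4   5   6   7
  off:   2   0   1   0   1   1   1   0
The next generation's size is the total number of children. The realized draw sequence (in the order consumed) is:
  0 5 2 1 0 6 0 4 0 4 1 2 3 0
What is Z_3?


gen 0: Z_0=4, draws=[0, 5, 2, 1], offspring=[2, 1, 1, 0], Z_1=4
gen 1: Z_1=4, draws=[0, 6, 0, 4], offspring=[2, 1, 2, 1], Z_2=6
gen 2: Z_2=6, draws=[0, 4, 1, 2, 3, 0], offspring=[2, 1, 0, 1, 0, 2], Z_3=6

6


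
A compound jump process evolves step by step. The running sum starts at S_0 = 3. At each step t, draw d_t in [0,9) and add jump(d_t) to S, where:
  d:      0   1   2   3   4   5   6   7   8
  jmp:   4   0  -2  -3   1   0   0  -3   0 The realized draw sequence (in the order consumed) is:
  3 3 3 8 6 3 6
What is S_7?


-9

t=0: S=3, d=3, jump=-3, S_1=0
t=1: S=0, d=3, jump=-3, S_2=-3
t=2: S=-3, d=3, jump=-3, S_3=-6
t=3: S=-6, d=8, jump=0, S_4=-6
t=4: S=-6, d=6, jump=0, S_5=-6
t=5: S=-6, d=3, jump=-3, S_6=-9
t=6: S=-9, d=6, jump=0, S_7=-9


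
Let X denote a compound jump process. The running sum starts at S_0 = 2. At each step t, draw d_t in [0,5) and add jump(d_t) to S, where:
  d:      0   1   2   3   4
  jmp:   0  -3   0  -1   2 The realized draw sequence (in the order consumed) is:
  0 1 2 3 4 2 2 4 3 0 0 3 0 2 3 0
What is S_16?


-1

t=0: S=2, d=0, jump=0, S_1=2
t=1: S=2, d=1, jump=-3, S_2=-1
t=2: S=-1, d=2, jump=0, S_3=-1
t=3: S=-1, d=3, jump=-1, S_4=-2
t=4: S=-2, d=4, jump=2, S_5=0
t=5: S=0, d=2, jump=0, S_6=0
t=6: S=0, d=2, jump=0, S_7=0
t=7: S=0, d=4, jump=2, S_8=2
t=8: S=2, d=3, jump=-1, S_9=1
t=9: S=1, d=0, jump=0, S_10=1
t=10: S=1, d=0, jump=0, S_11=1
t=11: S=1, d=3, jump=-1, S_12=0
t=12: S=0, d=0, jump=0, S_13=0
t=13: S=0, d=2, jump=0, S_14=0
t=14: S=0, d=3, jump=-1, S_15=-1
t=15: S=-1, d=0, jump=0, S_16=-1


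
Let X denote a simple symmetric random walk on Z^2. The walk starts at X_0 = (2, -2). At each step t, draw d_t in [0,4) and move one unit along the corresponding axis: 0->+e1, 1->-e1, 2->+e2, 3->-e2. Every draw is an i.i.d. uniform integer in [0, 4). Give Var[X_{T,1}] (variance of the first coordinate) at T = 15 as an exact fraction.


15/2

Outcome values over d=0..3: [1, -1, 0, 0]
Σy = 0, Σy² = 2, M = 4
μ = 0/4 = 0,  σ² = 2/4 − (0)² = 1/2
Independent increments: Var[X_15] = 15·σ² = 15·(1/2) = 15/2


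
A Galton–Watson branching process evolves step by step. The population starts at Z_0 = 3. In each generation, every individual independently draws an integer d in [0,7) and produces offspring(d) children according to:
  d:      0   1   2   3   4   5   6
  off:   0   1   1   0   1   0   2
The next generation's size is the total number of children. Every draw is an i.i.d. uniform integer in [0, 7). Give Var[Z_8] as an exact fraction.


Outcome values over d=0..6: [0, 1, 1, 0, 1, 0, 2]
Σy = 5, Σy² = 7, M = 7
μ = 5/7 = 5/7,  σ² = 7/7 − (5/7)² = 24/49
V_0 = 0, E_0 = 3
V_1 = 24/49·E_0 + (5/7)²·V_0 = 72/49;  E_1 = 15/7
V_2 = 24/49·E_1 + (5/7)²·V_1 = 4320/2401;  E_2 = 75/49
V_3 = 24/49·E_2 + (5/7)²·V_2 = 196200/117649;  E_3 = 375/343
V_4 = 24/49·E_3 + (5/7)²·V_3 = 7992000/5764801;  E_4 = 1875/2401
V_5 = 24/49·E_4 + (5/7)²·V_4 = 307845000/282475249;  E_5 = 9375/16807
V_6 = 24/49·E_5 + (5/7)²·V_5 = 11477700000/13841287201;  E_6 = 46875/117649
V_7 = 24/49·E_6 + (5/7)²·V_6 = 419297625000/678223072849;  E_7 = 234375/823543
V_8 = 24/49·E_7 + (5/7)²·V_7 = 15114870000000/33232930569601;  E_8 = 1171875/5764801

15114870000000/33232930569601


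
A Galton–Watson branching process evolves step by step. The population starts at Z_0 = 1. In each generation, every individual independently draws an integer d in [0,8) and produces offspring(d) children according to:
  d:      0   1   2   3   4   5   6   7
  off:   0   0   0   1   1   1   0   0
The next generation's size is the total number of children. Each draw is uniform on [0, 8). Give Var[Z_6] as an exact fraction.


Outcome values over d=0..7: [0, 0, 0, 1, 1, 1, 0, 0]
Σy = 3, Σy² = 3, M = 8
μ = 3/8 = 3/8,  σ² = 3/8 − (3/8)² = 15/64
V_0 = 0, E_0 = 1
V_1 = 15/64·E_0 + (3/8)²·V_0 = 15/64;  E_1 = 3/8
V_2 = 15/64·E_1 + (3/8)²·V_1 = 495/4096;  E_2 = 9/64
V_3 = 15/64·E_2 + (3/8)²·V_2 = 13095/262144;  E_3 = 27/512
V_4 = 15/64·E_3 + (3/8)²·V_3 = 325215/16777216;  E_4 = 81/4096
V_5 = 15/64·E_4 + (3/8)²·V_4 = 7903575/1073741824;  E_5 = 243/32768
V_6 = 15/64·E_5 + (3/8)²·V_5 = 190571535/68719476736;  E_6 = 729/262144

190571535/68719476736


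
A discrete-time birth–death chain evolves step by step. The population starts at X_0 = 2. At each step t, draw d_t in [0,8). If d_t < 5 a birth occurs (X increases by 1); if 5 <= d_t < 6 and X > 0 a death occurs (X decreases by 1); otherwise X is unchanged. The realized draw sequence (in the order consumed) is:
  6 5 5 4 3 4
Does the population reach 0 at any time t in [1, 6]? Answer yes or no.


yes

t=0: X=2, d=6 → hold, X_1=2
t=1: X=2, d=5 → death, X_2=1
t=2: X=1, d=5 → death, X_3=0
t=3: X=0, d=4 → birth, X_4=1
t=4: X=1, d=3 → birth, X_5=2
t=5: X=2, d=4 → birth, X_6=3


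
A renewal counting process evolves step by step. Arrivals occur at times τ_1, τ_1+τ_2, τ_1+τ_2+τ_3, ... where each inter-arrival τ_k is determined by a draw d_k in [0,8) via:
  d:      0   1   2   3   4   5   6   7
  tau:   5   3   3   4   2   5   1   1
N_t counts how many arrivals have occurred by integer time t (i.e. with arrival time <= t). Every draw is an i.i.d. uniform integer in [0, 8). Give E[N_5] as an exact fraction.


Inter-arrival values over d=0..7: [5, 3, 3, 4, 2, 5, 1, 1]
Each d has probability 1/8, so the pmf of τ is: f(1) = 1/4, f(2) = 1/8, f(3) = 1/4, f(4) = 1/8, f(5) = 1/4
Renewal equation for m(n) = E[N_n]: condition on τ_1 = k (if k <= n, one arrival plus a fresh copy on the remaining n−k steps): m(n) = F(n) + Σ_{k<=n} f(k)·m(n−k), where F(n) = P(τ <= n) and m(0) = 0
m(1) = F(1) = 1/4
m(2) = F(2) + f(1)·m(1) = 3/8 + 1/4·1/4 = 7/16
m(3) = F(3) + f(1)·m(2) + f(2)·m(1) = 5/8 + 1/4·7/16 + 1/8·1/4 = 49/64
m(4) = F(4) + f(1)·m(3) + f(2)·m(2) + f(3)·m(1) = 3/4 + 1/4·49/64 + 1/8·7/16 + 1/4·1/4 = 271/256
m(5) = F(5) + f(1)·m(4) + f(2)·m(3) + f(3)·m(2) + f(4)·m(1) = 1 + 1/4·271/256 + 1/8·49/64 + 1/4·7/16 + 1/8·1/4 = 1537/1024
E[N_5] = m(5) = 1537/1024

1537/1024


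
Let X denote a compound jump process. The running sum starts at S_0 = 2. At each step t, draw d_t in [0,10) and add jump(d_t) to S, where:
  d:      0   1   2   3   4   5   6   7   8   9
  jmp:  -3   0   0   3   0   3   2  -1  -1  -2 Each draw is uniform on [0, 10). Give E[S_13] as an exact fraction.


Outcome values over d=0..9: [-3, 0, 0, 3, 0, 3, 2, -1, -1, -2]
Σy = 1, Σy² = 37, M = 10
μ = 1/10 = 1/10,  σ² = 37/10 − (1/10)² = 369/100
E[S_13] = 2 + 13·(1/10) = 33/10

33/10


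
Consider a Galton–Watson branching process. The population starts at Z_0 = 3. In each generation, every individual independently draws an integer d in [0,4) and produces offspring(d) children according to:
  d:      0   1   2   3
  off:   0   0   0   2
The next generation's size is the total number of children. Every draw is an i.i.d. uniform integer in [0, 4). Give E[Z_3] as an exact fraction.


3/8

Outcome values over d=0..3: [0, 0, 0, 2]
Σy = 2, Σy² = 4, M = 4
μ = 2/4 = 1/2,  σ² = 4/4 − (1/2)² = 3/4
E[Z_0] = 3
E[Z_1] = 1/2·E[Z_0] = 3/2
E[Z_2] = 1/2·E[Z_1] = 3/4
E[Z_3] = 1/2·E[Z_2] = 3/8


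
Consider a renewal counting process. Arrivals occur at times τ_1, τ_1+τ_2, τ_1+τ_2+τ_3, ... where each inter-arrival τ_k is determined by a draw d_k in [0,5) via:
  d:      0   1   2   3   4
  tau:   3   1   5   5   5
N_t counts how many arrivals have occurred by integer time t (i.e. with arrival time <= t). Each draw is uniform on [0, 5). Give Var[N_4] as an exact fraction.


Inter-arrival values over d=0..4: [3, 1, 5, 5, 5]
Each d has probability 1/5, so the pmf of τ is: f(1) = 1/5, f(3) = 1/5, f(5) = 3/5
Let p_n(j) = P(N_n = j), with p_0 = [1]. Condition on τ_1: p_n(0) = P(τ > n), and for j >= 1, p_n(j) = Σ_{k<=n} f(k)·p_{n−k}(j−1)
p_1 = [4/5, 1/5]  (j = 0..1)
p_2 = [4/5, 4/25, 1/25]  (j = 0..2)
p_3 = [3/5, 9/25, 4/125, 1/125]  (j = 0..3)
p_4 = [3/5, 7/25, 14/125, 4/625, 1/625]  (j = 0..4)
E[N_4] = Σ j·p_4(j) = 331/625;  E[N_4²] = Σ j²·p_4(j) = 507/625
Var[N_4] = 507/625 − (331/625)² = 207314/390625

207314/390625


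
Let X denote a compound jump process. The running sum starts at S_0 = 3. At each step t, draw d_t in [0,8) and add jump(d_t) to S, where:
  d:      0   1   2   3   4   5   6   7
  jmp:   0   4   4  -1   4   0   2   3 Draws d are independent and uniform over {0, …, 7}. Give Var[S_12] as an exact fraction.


Outcome values over d=0..7: [0, 4, 4, -1, 4, 0, 2, 3]
Σy = 16, Σy² = 62, M = 8
μ = 16/8 = 2,  σ² = 62/8 − (2)² = 15/4
Independent increments: Var[S_12] = 12·σ² = 12·(15/4) = 45

45


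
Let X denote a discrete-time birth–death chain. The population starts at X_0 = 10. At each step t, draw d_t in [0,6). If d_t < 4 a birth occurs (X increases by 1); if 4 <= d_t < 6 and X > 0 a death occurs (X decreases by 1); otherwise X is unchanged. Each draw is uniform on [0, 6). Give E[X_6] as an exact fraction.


X can drop by at most 1 per step and X_0 = 10 > T = 6, so X_t >= 10 − t >= 4 > 0 for every t <= 6: the floor at 0 (the 'and X > 0' condition) never binds. Hence X_6 = X_0 + Σ_{t<6} Y_t with i.i.d. increments Y_t = y(d_t) ∈ {+1, −1, 0}.
Outcome values over d=0..5: [1, 1, 1, 1, -1, -1]
Σy = 2, Σy² = 6, M = 6
μ = 2/6 = 1/3,  σ² = 6/6 − (1/3)² = 8/9
E[X_6] = 10 + 6·(1/3) = 12

12


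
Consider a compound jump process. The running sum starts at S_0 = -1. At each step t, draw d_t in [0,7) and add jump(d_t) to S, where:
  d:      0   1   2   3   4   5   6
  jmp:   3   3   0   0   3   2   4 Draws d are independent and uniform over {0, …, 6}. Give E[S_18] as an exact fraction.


263/7

Outcome values over d=0..6: [3, 3, 0, 0, 3, 2, 4]
Σy = 15, Σy² = 47, M = 7
μ = 15/7 = 15/7,  σ² = 47/7 − (15/7)² = 104/49
E[S_18] = -1 + 18·(15/7) = 263/7


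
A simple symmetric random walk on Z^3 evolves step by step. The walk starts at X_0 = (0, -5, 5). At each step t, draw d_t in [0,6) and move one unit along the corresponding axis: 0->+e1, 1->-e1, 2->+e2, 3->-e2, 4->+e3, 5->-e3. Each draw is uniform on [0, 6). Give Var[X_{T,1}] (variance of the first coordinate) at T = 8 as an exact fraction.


8/3

Outcome values over d=0..5: [1, -1, 0, 0, 0, 0]
Σy = 0, Σy² = 2, M = 6
μ = 0/6 = 0,  σ² = 2/6 − (0)² = 1/3
Independent increments: Var[X_8] = 8·σ² = 8·(1/3) = 8/3


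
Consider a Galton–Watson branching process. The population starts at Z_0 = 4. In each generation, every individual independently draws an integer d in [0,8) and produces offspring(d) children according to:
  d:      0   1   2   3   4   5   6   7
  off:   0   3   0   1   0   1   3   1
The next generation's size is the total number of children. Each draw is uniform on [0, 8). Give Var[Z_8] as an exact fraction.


10931221841250015/70368744177664

Outcome values over d=0..7: [0, 3, 0, 1, 0, 1, 3, 1]
Σy = 9, Σy² = 21, M = 8
μ = 9/8 = 9/8,  σ² = 21/8 − (9/8)² = 87/64
V_0 = 0, E_0 = 4
V_1 = 87/64·E_0 + (9/8)²·V_0 = 87/16;  E_1 = 9/2
V_2 = 87/64·E_1 + (9/8)²·V_1 = 13311/1024;  E_2 = 81/16
V_3 = 87/64·E_2 + (9/8)²·V_2 = 1529199/65536;  E_3 = 729/128
V_4 = 87/64·E_3 + (9/8)²·V_3 = 156337695/4194304;  E_4 = 6561/1024
V_5 = 87/64·E_4 + (9/8)²·V_4 = 15001378767/268435456;  E_5 = 59049/8192
V_6 = 87/64·E_5 + (9/8)²·V_5 = 1383449514111/17179869184;  E_6 = 531441/65536
V_7 = 87/64·E_6 + (9/8)²·V_6 = 124179734689839/1099511627776;  E_7 = 4782969/524288
V_8 = 87/64·E_7 + (9/8)²·V_7 = 10931221841250015/70368744177664;  E_8 = 43046721/4194304


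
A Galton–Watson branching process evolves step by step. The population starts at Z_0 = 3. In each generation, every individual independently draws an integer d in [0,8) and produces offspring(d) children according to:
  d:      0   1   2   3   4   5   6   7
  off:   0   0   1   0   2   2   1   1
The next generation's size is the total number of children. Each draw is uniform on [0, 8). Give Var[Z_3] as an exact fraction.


Outcome values over d=0..7: [0, 0, 1, 0, 2, 2, 1, 1]
Σy = 7, Σy² = 11, M = 8
μ = 7/8 = 7/8,  σ² = 11/8 − (7/8)² = 39/64
V_0 = 0, E_0 = 3
V_1 = 39/64·E_0 + (7/8)²·V_0 = 117/64;  E_1 = 21/8
V_2 = 39/64·E_1 + (7/8)²·V_1 = 12285/4096;  E_2 = 147/64
V_3 = 39/64·E_2 + (7/8)²·V_2 = 968877/262144;  E_3 = 1029/512

968877/262144


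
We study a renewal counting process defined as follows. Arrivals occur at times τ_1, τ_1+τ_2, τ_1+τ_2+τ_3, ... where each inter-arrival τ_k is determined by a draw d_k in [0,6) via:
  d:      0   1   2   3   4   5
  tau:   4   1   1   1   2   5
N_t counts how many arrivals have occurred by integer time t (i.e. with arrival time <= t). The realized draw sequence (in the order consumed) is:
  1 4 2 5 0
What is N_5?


draw d_1=1: τ_1=1, arrival time A_1=1
draw d_2=4: τ_2=2, arrival time A_2=3
draw d_3=2: τ_3=1, arrival time A_3=4
draw d_4=5: τ_4=5, arrival time A_4=9
draw d_5=0: τ_5=4, arrival time A_5=13
N_t over t=0..5: 0:0 1:1 2:1 3:2 4:3 5:3

3


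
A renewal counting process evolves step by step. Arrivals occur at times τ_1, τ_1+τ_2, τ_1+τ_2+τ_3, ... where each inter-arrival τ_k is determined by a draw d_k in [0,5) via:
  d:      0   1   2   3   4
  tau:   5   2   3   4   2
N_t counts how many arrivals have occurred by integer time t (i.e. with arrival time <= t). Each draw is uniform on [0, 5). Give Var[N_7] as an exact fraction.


Inter-arrival values over d=0..4: [5, 2, 3, 4, 2]
Each d has probability 1/5, so the pmf of τ is: f(2) = 2/5, f(3) = 1/5, f(4) = 1/5, f(5) = 1/5
Let p_n(j) = P(N_n = j), with p_0 = [1]. Condition on τ_1: p_n(0) = P(τ > n), and for j >= 1, p_n(j) = Σ_{k<=n} f(k)·p_{n−k}(j−1)
p_1 = [1]  (j = 0)
p_2 = [3/5, 2/5]  (j = 0..1)
p_3 = [2/5, 3/5]  (j = 0..1)
p_4 = [1/5, 16/25, 4/25]  (j = 0..2)
p_5 = [0, 17/25, 8/25]  (j = 0..2)
p_6 = [0, 12/25, 57/125, 8/125]  (j = 0..3)
p_7 = [0, 6/25, 3/5, 4/25]  (j = 0..3)
E[N_7] = Σ j·p_7(j) = 48/25;  E[N_7²] = Σ j²·p_7(j) = 102/25
Var[N_7] = 102/25 − (48/25)² = 246/625

246/625


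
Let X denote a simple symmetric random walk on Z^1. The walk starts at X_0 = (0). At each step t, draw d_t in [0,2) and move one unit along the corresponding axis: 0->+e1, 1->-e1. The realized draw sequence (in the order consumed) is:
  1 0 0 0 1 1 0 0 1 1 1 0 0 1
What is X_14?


t=0: X=(0), d=1 → -e1, X_1=(-1)
t=1: X=(-1), d=0 → +e1, X_2=(0)
t=2: X=(0), d=0 → +e1, X_3=(1)
t=3: X=(1), d=0 → +e1, X_4=(2)
t=4: X=(2), d=1 → -e1, X_5=(1)
t=5: X=(1), d=1 → -e1, X_6=(0)
t=6: X=(0), d=0 → +e1, X_7=(1)
t=7: X=(1), d=0 → +e1, X_8=(2)
t=8: X=(2), d=1 → -e1, X_9=(1)
t=9: X=(1), d=1 → -e1, X_10=(0)
t=10: X=(0), d=1 → -e1, X_11=(-1)
t=11: X=(-1), d=0 → +e1, X_12=(0)
t=12: X=(0), d=0 → +e1, X_13=(1)
t=13: X=(1), d=1 → -e1, X_14=(0)

(0)
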